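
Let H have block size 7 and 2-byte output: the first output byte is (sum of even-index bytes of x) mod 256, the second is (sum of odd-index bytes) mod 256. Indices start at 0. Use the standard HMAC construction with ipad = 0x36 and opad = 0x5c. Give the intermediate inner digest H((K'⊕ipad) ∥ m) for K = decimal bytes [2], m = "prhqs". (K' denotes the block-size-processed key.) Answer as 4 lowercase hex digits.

Key decimal bytes [2] = 02 is 1 byte ≤ B = 7; zero-pad to 7 bytes: K' = 02 00 00 00 00 00 00.
K' ⊕ ipad = 34 36 36 36 36 36 36.
Inner input = 34 36 36 36 36 36 36 ∥ 70 72 68 71 73.
Inner hash: even-index sum = 441 mod 256 = 185; odd-index sum = 493 mod 256 = 237 → b9 ed.

b9ed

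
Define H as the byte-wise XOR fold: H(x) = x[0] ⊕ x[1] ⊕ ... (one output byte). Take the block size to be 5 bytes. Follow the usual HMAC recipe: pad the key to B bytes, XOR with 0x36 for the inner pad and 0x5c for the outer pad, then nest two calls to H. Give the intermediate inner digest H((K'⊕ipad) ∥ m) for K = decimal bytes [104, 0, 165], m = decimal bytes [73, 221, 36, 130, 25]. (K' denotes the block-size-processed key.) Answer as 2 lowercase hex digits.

Key decimal bytes [104, 0, 165] = 68 00 a5 is 3 bytes ≤ B = 5; zero-pad to 5 bytes: K' = 68 00 a5 00 00.
K' ⊕ ipad = 5e 36 93 36 36.
Inner input = 5e 36 93 36 36 ∥ 49 dd 24 82 19.
Inner hash: XOR 5e⊕36⊕93⊕36⊕36⊕49⊕dd⊕24⊕82⊕19 = d0.

d0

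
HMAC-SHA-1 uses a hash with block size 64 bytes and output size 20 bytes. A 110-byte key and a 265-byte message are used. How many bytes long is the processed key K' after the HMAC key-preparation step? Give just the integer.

64

Key is 110 > 64 bytes, so it is hashed to 20 bytes then zero-padded to 64: |K'| = 64.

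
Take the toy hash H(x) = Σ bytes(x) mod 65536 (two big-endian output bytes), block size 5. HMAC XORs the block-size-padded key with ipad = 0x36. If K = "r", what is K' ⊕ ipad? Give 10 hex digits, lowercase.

4436363636

Key "r" = 72 is 1 byte ≤ B = 5; zero-pad to 5 bytes: K' = 72 00 00 00 00.
XOR each byte with 0x36: 72⊕36=44, 00⊕36=36, 00⊕36=36, 00⊕36=36, 00⊕36=36.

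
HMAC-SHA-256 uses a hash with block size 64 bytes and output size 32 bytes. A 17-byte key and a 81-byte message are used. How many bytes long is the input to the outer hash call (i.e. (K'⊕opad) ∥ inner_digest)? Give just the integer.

96

Key is 17 ≤ 64 bytes, zero-padded: |K'| = 64.
Outer input = (K'⊕opad) ∥ H(inner) → 64 + 32 = 96 bytes.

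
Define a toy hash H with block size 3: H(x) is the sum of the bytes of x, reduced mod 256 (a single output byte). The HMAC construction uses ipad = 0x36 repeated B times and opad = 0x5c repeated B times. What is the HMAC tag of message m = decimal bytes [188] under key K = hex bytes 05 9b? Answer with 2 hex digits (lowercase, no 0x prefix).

4e

Key hex bytes 05 9b is 2 bytes ≤ B = 3; zero-pad to 3 bytes: K' = 05 9b 00.
K' ⊕ ipad = 33 ad 36.  K' ⊕ opad = 59 c7 5c.
Inner input = (K'⊕ipad) ∥ m = 33 ad 36 ∥ bc.
Inner hash: sum = 51+173+54+188 = 466; mod 256 = 210 → d2.
Outer input = (K'⊕opad) ∥ inner = 59 c7 5c ∥ d2.
Outer hash (tag): sum = 89+199+92+210 = 590; mod 256 = 78 → 4e.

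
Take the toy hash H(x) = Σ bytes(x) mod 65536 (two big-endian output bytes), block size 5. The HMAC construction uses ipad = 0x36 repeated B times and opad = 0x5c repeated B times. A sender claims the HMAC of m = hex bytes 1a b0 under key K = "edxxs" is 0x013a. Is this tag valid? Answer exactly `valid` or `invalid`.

valid

Key "edxxs" = 65 64 78 78 73 is exactly B = 5 bytes: K' = 65 64 78 78 73.
K' ⊕ ipad = 53 52 4e 4e 45; K' ⊕ opad = 39 38 24 24 2f.
Inner hash: sum = 83+82+78+78+69+26+176 = 592 → 02 50.
Outer hash (recomputed tag): sum = 57+56+36+36+47+2+80 = 314 → 01 3a.
Recomputed tag = 013a; claimed = 013a → match.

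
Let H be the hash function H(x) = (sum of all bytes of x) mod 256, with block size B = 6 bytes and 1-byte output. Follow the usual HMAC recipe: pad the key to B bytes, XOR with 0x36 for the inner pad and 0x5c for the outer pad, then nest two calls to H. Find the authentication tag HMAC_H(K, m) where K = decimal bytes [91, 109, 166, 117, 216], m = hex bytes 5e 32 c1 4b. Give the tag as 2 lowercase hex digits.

Key decimal bytes [91, 109, 166, 117, 216] = 5b 6d a6 75 d8 is 5 bytes ≤ B = 6; zero-pad to 6 bytes: K' = 5b 6d a6 75 d8 00.
K' ⊕ ipad = 6d 5b 90 43 ee 36.  K' ⊕ opad = 07 31 fa 29 84 5c.
Inner input = (K'⊕ipad) ∥ m = 6d 5b 90 43 ee 36 ∥ 5e 32 c1 4b.
Inner hash: sum = 109+91+144+67+238+54+94+50+193+75 = 1115; mod 256 = 91 → 5b.
Outer input = (K'⊕opad) ∥ inner = 07 31 fa 29 84 5c ∥ 5b.
Outer hash (tag): sum = 7+49+250+41+132+92+91 = 662; mod 256 = 150 → 96.

96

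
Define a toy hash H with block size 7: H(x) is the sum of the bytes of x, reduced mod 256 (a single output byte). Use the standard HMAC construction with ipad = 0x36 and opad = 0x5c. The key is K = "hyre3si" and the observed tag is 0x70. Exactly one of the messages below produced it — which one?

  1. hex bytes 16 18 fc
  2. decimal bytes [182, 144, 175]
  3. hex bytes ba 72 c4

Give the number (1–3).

3

Key "hyre3si" = 68 79 72 65 33 73 69 is exactly B = 7 bytes: K' = 68 79 72 65 33 73 69.
K' ⊕ ipad = 5e 4f 44 53 05 45 5f; K' ⊕ opad = 34 25 2e 39 6f 2f 35.
m1: inner = H(5e 4f 44 53 05 45 5f 16 18 fc) = 17; tag = H(34 25 2e 39 6f 2f 35 17) = aa
m2: inner = H(5e 4f 44 53 05 45 5f b6 90 af) = e2; tag = H(34 25 2e 39 6f 2f 35 e2) = 75
m3: inner = H(5e 4f 44 53 05 45 5f ba 72 c4) = dd; tag = H(34 25 2e 39 6f 2f 35 dd) = 70 ← matches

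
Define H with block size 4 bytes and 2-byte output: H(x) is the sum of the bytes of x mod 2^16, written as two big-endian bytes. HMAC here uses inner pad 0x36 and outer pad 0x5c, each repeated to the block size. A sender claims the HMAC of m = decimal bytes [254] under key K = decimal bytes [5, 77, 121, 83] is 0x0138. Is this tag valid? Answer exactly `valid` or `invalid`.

Key decimal bytes [5, 77, 121, 83] = 05 4d 79 53 is exactly B = 4 bytes: K' = 05 4d 79 53.
K' ⊕ ipad = 33 7b 4f 65; K' ⊕ opad = 59 11 25 0f.
Inner hash: sum = 51+123+79+101+254 = 608 → 02 60.
Outer hash (recomputed tag): sum = 89+17+37+15+2+96 = 256 → 01 00.
Recomputed tag = 0100; claimed = 0138 → mismatch.

invalid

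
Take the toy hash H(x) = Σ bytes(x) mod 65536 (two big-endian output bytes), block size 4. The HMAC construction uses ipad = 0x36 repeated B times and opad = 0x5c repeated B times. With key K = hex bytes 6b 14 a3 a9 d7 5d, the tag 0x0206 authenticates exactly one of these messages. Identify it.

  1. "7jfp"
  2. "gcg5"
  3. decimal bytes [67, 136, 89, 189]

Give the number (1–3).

Key hex bytes 6b 14 a3 a9 d7 5d is 6 bytes > B = 4, so hash it first: H(key) = 02 ff, then zero-pad to 4 bytes: K' = 02 ff 00 00.
K' ⊕ ipad = 34 c9 36 36; K' ⊕ opad = 5e a3 5c 5c.
m1: inner = H(34 c9 36 36 37 6a 66 70) = 02 e0; tag = H(5e a3 5c 5c 02 e0) = 029b
m2: inner = H(34 c9 36 36 67 63 67 35) = 02 cf; tag = H(5e a3 5c 5c 02 cf) = 028a
m3: inner = H(34 c9 36 36 43 88 59 bd) = 03 4a; tag = H(5e a3 5c 5c 03 4a) = 0206 ← matches

3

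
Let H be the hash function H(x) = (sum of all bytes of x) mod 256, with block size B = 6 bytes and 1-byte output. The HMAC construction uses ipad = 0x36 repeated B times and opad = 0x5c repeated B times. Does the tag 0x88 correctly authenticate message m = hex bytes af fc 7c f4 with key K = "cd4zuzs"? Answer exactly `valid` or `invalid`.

Key "cd4zuzs" = 63 64 34 7a 75 7a 73 is 7 bytes > B = 6, so hash it first: H(key) = d7, then zero-pad to 6 bytes: K' = d7 00 00 00 00 00.
K' ⊕ ipad = e1 36 36 36 36 36; K' ⊕ opad = 8b 5c 5c 5c 5c 5c.
Inner hash: sum = 225+54+54+54+54+54+175+252+124+244 = 1290; mod 256 = 10 → 0a.
Outer hash (recomputed tag): sum = 139+92+92+92+92+92+10 = 609; mod 256 = 97 → 61.
Recomputed tag = 61; claimed = 88 → mismatch.

invalid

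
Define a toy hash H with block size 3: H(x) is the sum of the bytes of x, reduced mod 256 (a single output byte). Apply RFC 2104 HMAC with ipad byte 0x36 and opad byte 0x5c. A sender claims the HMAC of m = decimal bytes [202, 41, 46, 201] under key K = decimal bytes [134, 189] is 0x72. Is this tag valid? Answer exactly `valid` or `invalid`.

valid

Key decimal bytes [134, 189] = 86 bd is 2 bytes ≤ B = 3; zero-pad to 3 bytes: K' = 86 bd 00.
K' ⊕ ipad = b0 8b 36; K' ⊕ opad = da e1 5c.
Inner hash: sum = 176+139+54+202+41+46+201 = 859; mod 256 = 91 → 5b.
Outer hash (recomputed tag): sum = 218+225+92+91 = 626; mod 256 = 114 → 72.
Recomputed tag = 72; claimed = 72 → match.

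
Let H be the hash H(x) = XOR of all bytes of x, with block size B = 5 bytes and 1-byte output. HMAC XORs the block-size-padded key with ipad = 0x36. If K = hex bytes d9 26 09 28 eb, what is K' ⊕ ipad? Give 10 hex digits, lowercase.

ef103f1edd

Key hex bytes d9 26 09 28 eb is exactly B = 5 bytes: K' = d9 26 09 28 eb.
XOR each byte with 0x36: d9⊕36=ef, 26⊕36=10, 09⊕36=3f, 28⊕36=1e, eb⊕36=dd.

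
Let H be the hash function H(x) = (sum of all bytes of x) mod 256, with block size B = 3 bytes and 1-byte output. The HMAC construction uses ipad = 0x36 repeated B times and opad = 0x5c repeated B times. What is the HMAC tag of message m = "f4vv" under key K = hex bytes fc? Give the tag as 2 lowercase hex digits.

14

Key hex bytes fc is 1 byte ≤ B = 3; zero-pad to 3 bytes: K' = fc 00 00.
K' ⊕ ipad = ca 36 36.  K' ⊕ opad = a0 5c 5c.
Inner input = (K'⊕ipad) ∥ m = ca 36 36 ∥ 66 34 76 76.
Inner hash: sum = 202+54+54+102+52+118+118 = 700; mod 256 = 188 → bc.
Outer input = (K'⊕opad) ∥ inner = a0 5c 5c ∥ bc.
Outer hash (tag): sum = 160+92+92+188 = 532; mod 256 = 20 → 14.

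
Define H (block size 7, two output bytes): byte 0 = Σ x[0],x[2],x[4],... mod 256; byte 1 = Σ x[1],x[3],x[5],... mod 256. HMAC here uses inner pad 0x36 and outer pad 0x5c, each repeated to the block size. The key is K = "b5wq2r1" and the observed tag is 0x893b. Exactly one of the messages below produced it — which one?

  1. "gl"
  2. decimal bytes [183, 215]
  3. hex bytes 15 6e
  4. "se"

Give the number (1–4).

Key "b5wq2r1" = 62 35 77 71 32 72 31 is exactly B = 7 bytes: K' = 62 35 77 71 32 72 31.
K' ⊕ ipad = 54 03 41 47 04 44 07; K' ⊕ opad = 3e 69 2b 2d 6e 2e 6d.
m1: inner = H(54 03 41 47 04 44 07 67 6c) = 0c f5; tag = H(3e 69 2b 2d 6e 2e 6d 0c f5) = 39d0
m2: inner = H(54 03 41 47 04 44 07 b7 d7) = 77 45; tag = H(3e 69 2b 2d 6e 2e 6d 77 45) = 893b ← matches
m3: inner = H(54 03 41 47 04 44 07 15 6e) = 0e a3; tag = H(3e 69 2b 2d 6e 2e 6d 0e a3) = e7d2
m4: inner = H(54 03 41 47 04 44 07 73 65) = 05 01; tag = H(3e 69 2b 2d 6e 2e 6d 05 01) = 45c9

2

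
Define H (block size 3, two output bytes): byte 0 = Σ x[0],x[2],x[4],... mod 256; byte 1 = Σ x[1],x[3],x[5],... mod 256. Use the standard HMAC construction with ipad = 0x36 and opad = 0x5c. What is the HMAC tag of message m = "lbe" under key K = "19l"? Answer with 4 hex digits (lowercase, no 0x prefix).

Key "19l" = 31 39 6c is exactly B = 3 bytes: K' = 31 39 6c.
K' ⊕ ipad = 07 0f 5a.  K' ⊕ opad = 6d 65 30.
Inner input = (K'⊕ipad) ∥ m = 07 0f 5a ∥ 6c 62 65.
Inner hash: even-index sum = 195 mod 256 = 195; odd-index sum = 224 mod 256 = 224 → c3 e0.
Outer input = (K'⊕opad) ∥ inner = 6d 65 30 ∥ c3 e0.
Outer hash (tag): even-index sum = 381 mod 256 = 125; odd-index sum = 296 mod 256 = 40 → 7d 28.

7d28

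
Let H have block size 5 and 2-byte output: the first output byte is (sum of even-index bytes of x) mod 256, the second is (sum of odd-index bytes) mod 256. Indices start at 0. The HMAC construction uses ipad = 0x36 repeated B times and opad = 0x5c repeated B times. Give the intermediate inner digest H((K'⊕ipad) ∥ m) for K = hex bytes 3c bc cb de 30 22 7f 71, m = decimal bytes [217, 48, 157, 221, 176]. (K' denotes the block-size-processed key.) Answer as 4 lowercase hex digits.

Key hex bytes 3c bc cb de 30 22 7f 71 is 8 bytes > B = 5, so hash it first: H(key) = b6 2d, then zero-pad to 5 bytes: K' = b6 2d 00 00 00.
K' ⊕ ipad = 80 1b 36 36 36.
Inner input = 80 1b 36 36 36 ∥ d9 30 9d dd b0.
Inner hash: even-index sum = 505 mod 256 = 249; odd-index sum = 631 mod 256 = 119 → f9 77.

f977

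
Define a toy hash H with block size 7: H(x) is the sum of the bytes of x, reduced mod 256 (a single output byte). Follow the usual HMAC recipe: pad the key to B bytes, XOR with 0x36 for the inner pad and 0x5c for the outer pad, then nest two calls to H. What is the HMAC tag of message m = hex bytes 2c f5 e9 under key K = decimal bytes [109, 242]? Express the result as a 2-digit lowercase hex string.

Key decimal bytes [109, 242] = 6d f2 is 2 bytes ≤ B = 7; zero-pad to 7 bytes: K' = 6d f2 00 00 00 00 00.
K' ⊕ ipad = 5b c4 36 36 36 36 36.  K' ⊕ opad = 31 ae 5c 5c 5c 5c 5c.
Inner input = (K'⊕ipad) ∥ m = 5b c4 36 36 36 36 36 ∥ 2c f5 e9.
Inner hash: sum = 91+196+54+54+54+54+54+44+245+233 = 1079; mod 256 = 55 → 37.
Outer input = (K'⊕opad) ∥ inner = 31 ae 5c 5c 5c 5c 5c ∥ 37.
Outer hash (tag): sum = 49+174+92+92+92+92+92+55 = 738; mod 256 = 226 → e2.

e2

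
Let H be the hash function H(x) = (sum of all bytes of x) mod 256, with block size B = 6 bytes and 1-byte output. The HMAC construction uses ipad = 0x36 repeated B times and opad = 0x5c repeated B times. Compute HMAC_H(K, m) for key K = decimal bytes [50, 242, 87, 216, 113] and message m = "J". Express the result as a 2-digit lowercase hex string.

12

Key decimal bytes [50, 242, 87, 216, 113] = 32 f2 57 d8 71 is 5 bytes ≤ B = 6; zero-pad to 6 bytes: K' = 32 f2 57 d8 71 00.
K' ⊕ ipad = 04 c4 61 ee 47 36.  K' ⊕ opad = 6e ae 0b 84 2d 5c.
Inner input = (K'⊕ipad) ∥ m = 04 c4 61 ee 47 36 ∥ 4a.
Inner hash: sum = 4+196+97+238+71+54+74 = 734; mod 256 = 222 → de.
Outer input = (K'⊕opad) ∥ inner = 6e ae 0b 84 2d 5c ∥ de.
Outer hash (tag): sum = 110+174+11+132+45+92+222 = 786; mod 256 = 18 → 12.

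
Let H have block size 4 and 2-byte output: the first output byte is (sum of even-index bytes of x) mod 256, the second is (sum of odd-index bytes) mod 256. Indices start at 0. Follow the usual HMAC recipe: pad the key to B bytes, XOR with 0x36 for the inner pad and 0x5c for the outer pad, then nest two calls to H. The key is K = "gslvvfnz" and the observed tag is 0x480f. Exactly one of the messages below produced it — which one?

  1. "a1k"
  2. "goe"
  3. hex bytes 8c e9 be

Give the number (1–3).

Key "gslvvfnz" = 67 73 6c 76 76 66 6e 7a is 8 bytes > B = 4, so hash it first: H(key) = b7 c9, then zero-pad to 4 bytes: K' = b7 c9 00 00.
K' ⊕ ipad = 81 ff 36 36; K' ⊕ opad = eb 95 5c 5c.
m1: inner = H(81 ff 36 36 61 31 6b) = 83 66; tag = H(eb 95 5c 5c 83 66) = ca57
m2: inner = H(81 ff 36 36 67 6f 65) = 83 a4; tag = H(eb 95 5c 5c 83 a4) = ca95
m3: inner = H(81 ff 36 36 8c e9 be) = 01 1e; tag = H(eb 95 5c 5c 01 1e) = 480f ← matches

3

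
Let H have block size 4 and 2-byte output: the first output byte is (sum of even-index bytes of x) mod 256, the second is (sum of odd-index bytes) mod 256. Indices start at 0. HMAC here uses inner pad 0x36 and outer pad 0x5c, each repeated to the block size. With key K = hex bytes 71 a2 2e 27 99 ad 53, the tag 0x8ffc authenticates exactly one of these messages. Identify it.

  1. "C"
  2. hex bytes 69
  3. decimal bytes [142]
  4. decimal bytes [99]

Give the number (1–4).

2

Key hex bytes 71 a2 2e 27 99 ad 53 is 7 bytes > B = 4, so hash it first: H(key) = 8b 76, then zero-pad to 4 bytes: K' = 8b 76 00 00.
K' ⊕ ipad = bd 40 36 36; K' ⊕ opad = d7 2a 5c 5c.
m1: inner = H(bd 40 36 36 43) = 36 76; tag = H(d7 2a 5c 5c 36 76) = 69fc
m2: inner = H(bd 40 36 36 69) = 5c 76; tag = H(d7 2a 5c 5c 5c 76) = 8ffc ← matches
m3: inner = H(bd 40 36 36 8e) = 81 76; tag = H(d7 2a 5c 5c 81 76) = b4fc
m4: inner = H(bd 40 36 36 63) = 56 76; tag = H(d7 2a 5c 5c 56 76) = 89fc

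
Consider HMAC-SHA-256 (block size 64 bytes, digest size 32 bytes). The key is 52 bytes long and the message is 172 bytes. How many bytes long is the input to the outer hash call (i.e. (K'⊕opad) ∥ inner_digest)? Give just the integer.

96

Key is 52 ≤ 64 bytes, zero-padded: |K'| = 64.
Outer input = (K'⊕opad) ∥ H(inner) → 64 + 32 = 96 bytes.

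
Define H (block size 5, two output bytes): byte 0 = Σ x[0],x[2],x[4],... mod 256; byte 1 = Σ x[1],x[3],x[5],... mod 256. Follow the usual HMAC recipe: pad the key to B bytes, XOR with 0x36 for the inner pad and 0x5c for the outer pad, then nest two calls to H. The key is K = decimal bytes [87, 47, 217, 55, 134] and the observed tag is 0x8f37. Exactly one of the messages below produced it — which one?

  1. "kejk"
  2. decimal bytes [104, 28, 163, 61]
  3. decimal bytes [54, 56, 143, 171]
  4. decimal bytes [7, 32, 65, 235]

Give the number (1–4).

2

Key decimal bytes [87, 47, 217, 55, 134] = 57 2f d9 37 86 is exactly B = 5 bytes: K' = 57 2f d9 37 86.
K' ⊕ ipad = 61 19 ef 01 b0; K' ⊕ opad = 0b 73 85 6b da.
m1: inner = H(61 19 ef 01 b0 6b 65 6a 6b) = d0 ef; tag = H(0b 73 85 6b da d0 ef) = 59ae
m2: inner = H(61 19 ef 01 b0 68 1c a3 3d) = 59 25; tag = H(0b 73 85 6b da 59 25) = 8f37 ← matches
m3: inner = H(61 19 ef 01 b0 36 38 8f ab) = e3 df; tag = H(0b 73 85 6b da e3 df) = 49c1
m4: inner = H(61 19 ef 01 b0 07 20 41 eb) = 0b 62; tag = H(0b 73 85 6b da 0b 62) = cce9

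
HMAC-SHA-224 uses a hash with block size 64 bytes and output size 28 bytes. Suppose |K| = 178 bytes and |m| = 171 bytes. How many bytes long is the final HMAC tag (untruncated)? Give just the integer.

28

The tag is one SHA-224 digest: 28 bytes.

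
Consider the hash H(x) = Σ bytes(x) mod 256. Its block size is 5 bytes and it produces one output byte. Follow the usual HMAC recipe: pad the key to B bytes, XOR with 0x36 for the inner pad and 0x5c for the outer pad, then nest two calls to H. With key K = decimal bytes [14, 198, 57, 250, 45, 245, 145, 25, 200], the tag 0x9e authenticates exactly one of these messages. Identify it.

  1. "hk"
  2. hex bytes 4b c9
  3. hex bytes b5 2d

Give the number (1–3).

Key decimal bytes [14, 198, 57, 250, 45, 245, 145, 25, 200] = 0e c6 39 fa 2d f5 91 19 c8 is 9 bytes > B = 5, so hash it first: H(key) = 9b, then zero-pad to 5 bytes: K' = 9b 00 00 00 00.
K' ⊕ ipad = ad 36 36 36 36; K' ⊕ opad = c7 5c 5c 5c 5c.
m1: inner = H(ad 36 36 36 36 68 6b) = 58; tag = H(c7 5c 5c 5c 5c 58) = 8f
m2: inner = H(ad 36 36 36 36 4b c9) = 99; tag = H(c7 5c 5c 5c 5c 99) = d0
m3: inner = H(ad 36 36 36 36 b5 2d) = 67; tag = H(c7 5c 5c 5c 5c 67) = 9e ← matches

3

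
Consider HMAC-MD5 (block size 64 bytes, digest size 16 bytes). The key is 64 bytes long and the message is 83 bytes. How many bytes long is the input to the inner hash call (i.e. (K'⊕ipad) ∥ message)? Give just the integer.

147

Key is 64 ≤ 64 bytes, zero-padded: |K'| = 64.
Inner input = (K'⊕ipad) ∥ m → 64 + 83 = 147 bytes.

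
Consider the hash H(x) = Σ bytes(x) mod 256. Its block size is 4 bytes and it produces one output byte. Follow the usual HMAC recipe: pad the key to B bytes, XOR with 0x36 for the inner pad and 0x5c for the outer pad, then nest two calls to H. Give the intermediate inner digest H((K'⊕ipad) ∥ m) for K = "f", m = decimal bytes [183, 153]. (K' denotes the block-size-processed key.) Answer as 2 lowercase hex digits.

Key "f" = 66 is 1 byte ≤ B = 4; zero-pad to 4 bytes: K' = 66 00 00 00.
K' ⊕ ipad = 50 36 36 36.
Inner input = 50 36 36 36 ∥ b7 99.
Inner hash: sum = 80+54+54+54+183+153 = 578; mod 256 = 66 → 42.

42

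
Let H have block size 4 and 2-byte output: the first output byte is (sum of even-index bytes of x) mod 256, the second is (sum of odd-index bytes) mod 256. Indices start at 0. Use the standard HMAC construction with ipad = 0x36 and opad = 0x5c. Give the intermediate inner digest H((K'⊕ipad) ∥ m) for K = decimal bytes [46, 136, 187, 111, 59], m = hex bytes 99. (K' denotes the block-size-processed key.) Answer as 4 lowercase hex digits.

Key decimal bytes [46, 136, 187, 111, 59] = 2e 88 bb 6f 3b is 5 bytes > B = 4, so hash it first: H(key) = 24 f7, then zero-pad to 4 bytes: K' = 24 f7 00 00.
K' ⊕ ipad = 12 c1 36 36.
Inner input = 12 c1 36 36 ∥ 99.
Inner hash: even-index sum = 225 mod 256 = 225; odd-index sum = 247 mod 256 = 247 → e1 f7.

e1f7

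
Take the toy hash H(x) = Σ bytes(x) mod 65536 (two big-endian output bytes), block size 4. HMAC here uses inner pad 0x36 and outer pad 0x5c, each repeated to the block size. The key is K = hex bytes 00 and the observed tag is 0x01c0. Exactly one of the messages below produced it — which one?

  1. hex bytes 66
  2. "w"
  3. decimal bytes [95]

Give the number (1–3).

2

Key hex bytes 00 is 1 byte ≤ B = 4; zero-pad to 4 bytes: K' = 00 00 00 00.
K' ⊕ ipad = 36 36 36 36; K' ⊕ opad = 5c 5c 5c 5c.
m1: inner = H(36 36 36 36 66) = 01 3e; tag = H(5c 5c 5c 5c 01 3e) = 01af
m2: inner = H(36 36 36 36 77) = 01 4f; tag = H(5c 5c 5c 5c 01 4f) = 01c0 ← matches
m3: inner = H(36 36 36 36 5f) = 01 37; tag = H(5c 5c 5c 5c 01 37) = 01a8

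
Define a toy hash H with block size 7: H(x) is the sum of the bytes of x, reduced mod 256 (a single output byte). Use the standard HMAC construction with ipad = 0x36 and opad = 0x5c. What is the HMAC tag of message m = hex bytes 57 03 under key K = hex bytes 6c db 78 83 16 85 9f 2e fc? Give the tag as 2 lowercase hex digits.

Key hex bytes 6c db 78 83 16 85 9f 2e fc is 9 bytes > B = 7, so hash it first: H(key) = a6, then zero-pad to 7 bytes: K' = a6 00 00 00 00 00 00.
K' ⊕ ipad = 90 36 36 36 36 36 36.  K' ⊕ opad = fa 5c 5c 5c 5c 5c 5c.
Inner input = (K'⊕ipad) ∥ m = 90 36 36 36 36 36 36 ∥ 57 03.
Inner hash: sum = 144+54+54+54+54+54+54+87+3 = 558; mod 256 = 46 → 2e.
Outer input = (K'⊕opad) ∥ inner = fa 5c 5c 5c 5c 5c 5c ∥ 2e.
Outer hash (tag): sum = 250+92+92+92+92+92+92+46 = 848; mod 256 = 80 → 50.

50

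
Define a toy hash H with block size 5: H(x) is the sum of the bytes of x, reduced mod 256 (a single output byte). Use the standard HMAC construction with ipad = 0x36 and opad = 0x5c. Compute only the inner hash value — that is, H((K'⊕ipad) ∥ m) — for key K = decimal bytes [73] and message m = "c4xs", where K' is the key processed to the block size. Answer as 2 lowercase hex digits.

d9

Key decimal bytes [73] = 49 is 1 byte ≤ B = 5; zero-pad to 5 bytes: K' = 49 00 00 00 00.
K' ⊕ ipad = 7f 36 36 36 36.
Inner input = 7f 36 36 36 36 ∥ 63 34 78 73.
Inner hash: sum = 127+54+54+54+54+99+52+120+115 = 729; mod 256 = 217 → d9.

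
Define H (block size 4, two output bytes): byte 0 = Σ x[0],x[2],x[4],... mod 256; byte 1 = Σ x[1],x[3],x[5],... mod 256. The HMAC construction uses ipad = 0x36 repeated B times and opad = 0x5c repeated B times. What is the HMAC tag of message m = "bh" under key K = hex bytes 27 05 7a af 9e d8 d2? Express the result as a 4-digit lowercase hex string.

Key hex bytes 27 05 7a af 9e d8 d2 is 7 bytes > B = 4, so hash it first: H(key) = 11 8c, then zero-pad to 4 bytes: K' = 11 8c 00 00.
K' ⊕ ipad = 27 ba 36 36.  K' ⊕ opad = 4d d0 5c 5c.
Inner input = (K'⊕ipad) ∥ m = 27 ba 36 36 ∥ 62 68.
Inner hash: even-index sum = 191 mod 256 = 191; odd-index sum = 344 mod 256 = 88 → bf 58.
Outer input = (K'⊕opad) ∥ inner = 4d d0 5c 5c ∥ bf 58.
Outer hash (tag): even-index sum = 360 mod 256 = 104; odd-index sum = 388 mod 256 = 132 → 68 84.

6884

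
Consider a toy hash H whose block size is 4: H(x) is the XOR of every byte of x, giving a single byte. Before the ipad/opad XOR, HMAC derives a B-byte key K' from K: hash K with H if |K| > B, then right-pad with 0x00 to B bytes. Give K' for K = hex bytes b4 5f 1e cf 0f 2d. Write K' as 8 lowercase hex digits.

18000000

|K| = 6 > B = 4, so first hash the key.
H(K): XOR b4⊕5f⊕1e⊕cf⊕0f⊕2d = 18.
Zero-pad H(K) = 18 to 4 bytes: K' = 18 00 00 00.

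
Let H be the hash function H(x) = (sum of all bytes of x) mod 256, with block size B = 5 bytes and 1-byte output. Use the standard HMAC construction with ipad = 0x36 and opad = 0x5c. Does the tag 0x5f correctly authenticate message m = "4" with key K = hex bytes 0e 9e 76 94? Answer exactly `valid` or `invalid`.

invalid

Key hex bytes 0e 9e 76 94 is 4 bytes ≤ B = 5; zero-pad to 5 bytes: K' = 0e 9e 76 94 00.
K' ⊕ ipad = 38 a8 40 a2 36; K' ⊕ opad = 52 c2 2a c8 5c.
Inner hash: sum = 56+168+64+162+54+52 = 556; mod 256 = 44 → 2c.
Outer hash (recomputed tag): sum = 82+194+42+200+92+44 = 654; mod 256 = 142 → 8e.
Recomputed tag = 8e; claimed = 5f → mismatch.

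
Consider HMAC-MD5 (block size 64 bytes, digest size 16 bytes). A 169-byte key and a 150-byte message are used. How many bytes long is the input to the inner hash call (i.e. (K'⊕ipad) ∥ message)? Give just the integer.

214

Key is 169 > 64 bytes, so it is hashed to 16 bytes then zero-padded to 64: |K'| = 64.
Inner input = (K'⊕ipad) ∥ m → 64 + 150 = 214 bytes.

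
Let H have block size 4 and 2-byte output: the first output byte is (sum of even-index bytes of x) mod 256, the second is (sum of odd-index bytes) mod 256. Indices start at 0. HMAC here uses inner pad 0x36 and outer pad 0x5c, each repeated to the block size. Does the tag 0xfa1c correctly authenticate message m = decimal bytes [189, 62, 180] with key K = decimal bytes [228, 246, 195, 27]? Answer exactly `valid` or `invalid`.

Key decimal bytes [228, 246, 195, 27] = e4 f6 c3 1b is exactly B = 4 bytes: K' = e4 f6 c3 1b.
K' ⊕ ipad = d2 c0 f5 2d; K' ⊕ opad = b8 aa 9f 47.
Inner hash: even-index sum = 824 mod 256 = 56; odd-index sum = 299 mod 256 = 43 → 38 2b.
Outer hash (recomputed tag): even-index sum = 399 mod 256 = 143; odd-index sum = 284 mod 256 = 28 → 8f 1c.
Recomputed tag = 8f1c; claimed = fa1c → mismatch.

invalid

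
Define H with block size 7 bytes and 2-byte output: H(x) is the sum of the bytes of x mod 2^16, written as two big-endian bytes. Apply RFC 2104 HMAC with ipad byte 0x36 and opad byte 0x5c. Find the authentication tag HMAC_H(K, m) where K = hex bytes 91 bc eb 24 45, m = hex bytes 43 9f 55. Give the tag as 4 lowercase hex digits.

03e7

Key hex bytes 91 bc eb 24 45 is 5 bytes ≤ B = 7; zero-pad to 7 bytes: K' = 91 bc eb 24 45 00 00.
K' ⊕ ipad = a7 8a dd 12 73 36 36.  K' ⊕ opad = cd e0 b7 78 19 5c 5c.
Inner input = (K'⊕ipad) ∥ m = a7 8a dd 12 73 36 36 ∥ 43 9f 55.
Inner hash: sum = 167+138+221+18+115+54+54+67+159+85 = 1078 → 04 36.
Outer input = (K'⊕opad) ∥ inner = cd e0 b7 78 19 5c 5c ∥ 04 36.
Outer hash (tag): sum = 205+224+183+120+25+92+92+4+54 = 999 → 03 e7.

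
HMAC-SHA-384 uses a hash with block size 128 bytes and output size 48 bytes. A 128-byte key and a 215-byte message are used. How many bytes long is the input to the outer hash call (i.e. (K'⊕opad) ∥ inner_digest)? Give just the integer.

176

Key is 128 ≤ 128 bytes, zero-padded: |K'| = 128.
Outer input = (K'⊕opad) ∥ H(inner) → 128 + 48 = 176 bytes.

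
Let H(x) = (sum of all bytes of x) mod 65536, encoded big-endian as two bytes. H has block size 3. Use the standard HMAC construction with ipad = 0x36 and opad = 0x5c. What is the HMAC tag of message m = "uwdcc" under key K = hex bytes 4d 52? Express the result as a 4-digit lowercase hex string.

00a9

Key hex bytes 4d 52 is 2 bytes ≤ B = 3; zero-pad to 3 bytes: K' = 4d 52 00.
K' ⊕ ipad = 7b 64 36.  K' ⊕ opad = 11 0e 5c.
Inner input = (K'⊕ipad) ∥ m = 7b 64 36 ∥ 75 77 64 63 63.
Inner hash: sum = 123+100+54+117+119+100+99+99 = 811 → 03 2b.
Outer input = (K'⊕opad) ∥ inner = 11 0e 5c ∥ 03 2b.
Outer hash (tag): sum = 17+14+92+3+43 = 169 → 00 a9.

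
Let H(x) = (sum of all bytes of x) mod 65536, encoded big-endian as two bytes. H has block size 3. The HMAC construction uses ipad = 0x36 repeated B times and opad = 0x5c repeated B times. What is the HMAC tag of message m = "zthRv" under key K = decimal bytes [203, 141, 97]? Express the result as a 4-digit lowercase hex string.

01d6

Key decimal bytes [203, 141, 97] = cb 8d 61 is exactly B = 3 bytes: K' = cb 8d 61.
K' ⊕ ipad = fd bb 57.  K' ⊕ opad = 97 d1 3d.
Inner input = (K'⊕ipad) ∥ m = fd bb 57 ∥ 7a 74 68 52 76.
Inner hash: sum = 253+187+87+122+116+104+82+118 = 1069 → 04 2d.
Outer input = (K'⊕opad) ∥ inner = 97 d1 3d ∥ 04 2d.
Outer hash (tag): sum = 151+209+61+4+45 = 470 → 01 d6.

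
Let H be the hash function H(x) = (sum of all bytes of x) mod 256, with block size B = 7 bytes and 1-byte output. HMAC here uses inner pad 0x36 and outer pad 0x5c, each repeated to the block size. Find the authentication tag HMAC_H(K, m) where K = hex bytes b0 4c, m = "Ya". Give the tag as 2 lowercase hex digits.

Key hex bytes b0 4c is 2 bytes ≤ B = 7; zero-pad to 7 bytes: K' = b0 4c 00 00 00 00 00.
K' ⊕ ipad = 86 7a 36 36 36 36 36.  K' ⊕ opad = ec 10 5c 5c 5c 5c 5c.
Inner input = (K'⊕ipad) ∥ m = 86 7a 36 36 36 36 36 ∥ 59 61.
Inner hash: sum = 134+122+54+54+54+54+54+89+97 = 712; mod 256 = 200 → c8.
Outer input = (K'⊕opad) ∥ inner = ec 10 5c 5c 5c 5c 5c ∥ c8.
Outer hash (tag): sum = 236+16+92+92+92+92+92+200 = 912; mod 256 = 144 → 90.

90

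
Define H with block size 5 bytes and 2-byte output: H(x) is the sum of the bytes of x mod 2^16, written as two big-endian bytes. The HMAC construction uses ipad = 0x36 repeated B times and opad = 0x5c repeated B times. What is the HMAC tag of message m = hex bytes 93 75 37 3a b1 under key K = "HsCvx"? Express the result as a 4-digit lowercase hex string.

01a3

Key "HsCvx" = 48 73 43 76 78 is exactly B = 5 bytes: K' = 48 73 43 76 78.
K' ⊕ ipad = 7e 45 75 40 4e.  K' ⊕ opad = 14 2f 1f 2a 24.
Inner input = (K'⊕ipad) ∥ m = 7e 45 75 40 4e ∥ 93 75 37 3a b1.
Inner hash: sum = 126+69+117+64+78+147+117+55+58+177 = 1008 → 03 f0.
Outer input = (K'⊕opad) ∥ inner = 14 2f 1f 2a 24 ∥ 03 f0.
Outer hash (tag): sum = 20+47+31+42+36+3+240 = 419 → 01 a3.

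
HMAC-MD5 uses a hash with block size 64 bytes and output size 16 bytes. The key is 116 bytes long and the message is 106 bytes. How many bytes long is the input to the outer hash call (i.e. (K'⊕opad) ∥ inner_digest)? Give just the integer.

Key is 116 > 64 bytes, so it is hashed to 16 bytes then zero-padded to 64: |K'| = 64.
Outer input = (K'⊕opad) ∥ H(inner) → 64 + 16 = 80 bytes.

80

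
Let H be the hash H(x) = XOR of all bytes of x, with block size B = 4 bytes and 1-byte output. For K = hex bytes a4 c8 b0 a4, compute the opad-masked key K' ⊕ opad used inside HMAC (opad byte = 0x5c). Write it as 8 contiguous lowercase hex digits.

Key hex bytes a4 c8 b0 a4 is exactly B = 4 bytes: K' = a4 c8 b0 a4.
XOR each byte with 0x5c: a4⊕5c=f8, c8⊕5c=94, b0⊕5c=ec, a4⊕5c=f8.

f894ecf8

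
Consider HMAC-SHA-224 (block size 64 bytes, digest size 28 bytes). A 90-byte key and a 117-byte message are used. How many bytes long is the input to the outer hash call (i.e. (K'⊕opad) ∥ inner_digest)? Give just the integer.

92

Key is 90 > 64 bytes, so it is hashed to 28 bytes then zero-padded to 64: |K'| = 64.
Outer input = (K'⊕opad) ∥ H(inner) → 64 + 28 = 92 bytes.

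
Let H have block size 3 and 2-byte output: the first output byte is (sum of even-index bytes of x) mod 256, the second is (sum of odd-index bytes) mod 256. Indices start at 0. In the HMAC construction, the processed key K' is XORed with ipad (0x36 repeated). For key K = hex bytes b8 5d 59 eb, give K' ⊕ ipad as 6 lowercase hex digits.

Key hex bytes b8 5d 59 eb is 4 bytes > B = 3, so hash it first: H(key) = 11 48, then zero-pad to 3 bytes: K' = 11 48 00.
XOR each byte with 0x36: 11⊕36=27, 48⊕36=7e, 00⊕36=36.

277e36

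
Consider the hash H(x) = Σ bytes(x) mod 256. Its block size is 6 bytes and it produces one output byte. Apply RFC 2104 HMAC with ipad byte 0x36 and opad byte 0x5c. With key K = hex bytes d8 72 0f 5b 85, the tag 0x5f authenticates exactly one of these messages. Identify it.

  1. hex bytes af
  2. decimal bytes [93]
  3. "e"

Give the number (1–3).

Key hex bytes d8 72 0f 5b 85 is 5 bytes ≤ B = 6; zero-pad to 6 bytes: K' = d8 72 0f 5b 85 00.
K' ⊕ ipad = ee 44 39 6d b3 36; K' ⊕ opad = 84 2e 53 07 d9 5c.
m1: inner = H(ee 44 39 6d b3 36 af) = 70; tag = H(84 2e 53 07 d9 5c 70) = b1
m2: inner = H(ee 44 39 6d b3 36 5d) = 1e; tag = H(84 2e 53 07 d9 5c 1e) = 5f ← matches
m3: inner = H(ee 44 39 6d b3 36 65) = 26; tag = H(84 2e 53 07 d9 5c 26) = 67

2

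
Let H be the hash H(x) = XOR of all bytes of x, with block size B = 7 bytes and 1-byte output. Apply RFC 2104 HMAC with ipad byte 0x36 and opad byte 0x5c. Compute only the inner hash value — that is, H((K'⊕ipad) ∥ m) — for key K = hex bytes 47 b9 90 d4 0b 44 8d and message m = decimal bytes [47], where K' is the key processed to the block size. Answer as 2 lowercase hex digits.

61

Key hex bytes 47 b9 90 d4 0b 44 8d is exactly B = 7 bytes: K' = 47 b9 90 d4 0b 44 8d.
K' ⊕ ipad = 71 8f a6 e2 3d 72 bb.
Inner input = 71 8f a6 e2 3d 72 bb ∥ 2f.
Inner hash: XOR 71⊕8f⊕a6⊕e2⊕3d⊕72⊕bb⊕2f = 61.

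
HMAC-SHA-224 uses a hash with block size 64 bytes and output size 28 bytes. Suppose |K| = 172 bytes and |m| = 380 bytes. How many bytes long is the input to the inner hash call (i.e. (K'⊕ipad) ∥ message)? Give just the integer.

444

Key is 172 > 64 bytes, so it is hashed to 28 bytes then zero-padded to 64: |K'| = 64.
Inner input = (K'⊕ipad) ∥ m → 64 + 380 = 444 bytes.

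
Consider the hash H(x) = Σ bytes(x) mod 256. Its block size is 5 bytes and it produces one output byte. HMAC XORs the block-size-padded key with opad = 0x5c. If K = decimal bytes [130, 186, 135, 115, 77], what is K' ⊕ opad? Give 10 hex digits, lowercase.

dee6db2f11

Key decimal bytes [130, 186, 135, 115, 77] = 82 ba 87 73 4d is exactly B = 5 bytes: K' = 82 ba 87 73 4d.
XOR each byte with 0x5c: 82⊕5c=de, ba⊕5c=e6, 87⊕5c=db, 73⊕5c=2f, 4d⊕5c=11.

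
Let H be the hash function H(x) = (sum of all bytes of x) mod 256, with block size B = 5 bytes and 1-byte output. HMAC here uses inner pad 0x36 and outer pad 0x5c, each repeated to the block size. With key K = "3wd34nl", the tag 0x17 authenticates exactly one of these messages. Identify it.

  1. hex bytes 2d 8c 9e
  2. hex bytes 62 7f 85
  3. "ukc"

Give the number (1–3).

3

Key "3wd34nl" = 33 77 64 33 34 6e 6c is 7 bytes > B = 5, so hash it first: H(key) = 4f, then zero-pad to 5 bytes: K' = 4f 00 00 00 00.
K' ⊕ ipad = 79 36 36 36 36; K' ⊕ opad = 13 5c 5c 5c 5c.
m1: inner = H(79 36 36 36 36 2d 8c 9e) = a8; tag = H(13 5c 5c 5c 5c a8) = 2b
m2: inner = H(79 36 36 36 36 62 7f 85) = b7; tag = H(13 5c 5c 5c 5c b7) = 3a
m3: inner = H(79 36 36 36 36 75 6b 63) = 94; tag = H(13 5c 5c 5c 5c 94) = 17 ← matches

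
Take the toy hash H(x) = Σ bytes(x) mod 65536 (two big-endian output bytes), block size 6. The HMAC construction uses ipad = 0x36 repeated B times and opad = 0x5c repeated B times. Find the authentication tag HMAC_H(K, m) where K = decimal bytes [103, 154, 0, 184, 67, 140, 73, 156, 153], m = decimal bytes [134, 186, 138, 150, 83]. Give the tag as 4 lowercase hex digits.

Key decimal bytes [103, 154, 0, 184, 67, 140, 73, 156, 153] = 67 9a 00 b8 43 8c 49 9c 99 is 9 bytes > B = 6, so hash it first: H(key) = 04 06, then zero-pad to 6 bytes: K' = 04 06 00 00 00 00.
K' ⊕ ipad = 32 30 36 36 36 36.  K' ⊕ opad = 58 5a 5c 5c 5c 5c.
Inner input = (K'⊕ipad) ∥ m = 32 30 36 36 36 36 ∥ 86 ba 8a 96 53.
Inner hash: sum = 50+48+54+54+54+54+134+186+138+150+83 = 1005 → 03 ed.
Outer input = (K'⊕opad) ∥ inner = 58 5a 5c 5c 5c 5c ∥ 03 ed.
Outer hash (tag): sum = 88+90+92+92+92+92+3+237 = 786 → 03 12.

0312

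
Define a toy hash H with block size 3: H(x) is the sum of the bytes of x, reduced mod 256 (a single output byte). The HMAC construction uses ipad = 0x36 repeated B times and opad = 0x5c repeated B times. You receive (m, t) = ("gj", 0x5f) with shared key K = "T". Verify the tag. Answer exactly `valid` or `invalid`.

valid

Key "T" = 54 is 1 byte ≤ B = 3; zero-pad to 3 bytes: K' = 54 00 00.
K' ⊕ ipad = 62 36 36; K' ⊕ opad = 08 5c 5c.
Inner hash: sum = 98+54+54+103+106 = 415; mod 256 = 159 → 9f.
Outer hash (recomputed tag): sum = 8+92+92+159 = 351; mod 256 = 95 → 5f.
Recomputed tag = 5f; claimed = 5f → match.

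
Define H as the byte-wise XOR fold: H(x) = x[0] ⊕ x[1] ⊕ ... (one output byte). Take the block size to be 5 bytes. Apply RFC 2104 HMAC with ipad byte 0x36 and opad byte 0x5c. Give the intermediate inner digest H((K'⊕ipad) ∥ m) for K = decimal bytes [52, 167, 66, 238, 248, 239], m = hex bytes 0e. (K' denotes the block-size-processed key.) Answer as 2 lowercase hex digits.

10

Key decimal bytes [52, 167, 66, 238, 248, 239] = 34 a7 42 ee f8 ef is 6 bytes > B = 5, so hash it first: H(key) = 28, then zero-pad to 5 bytes: K' = 28 00 00 00 00.
K' ⊕ ipad = 1e 36 36 36 36.
Inner input = 1e 36 36 36 36 ∥ 0e.
Inner hash: XOR 1e⊕36⊕36⊕36⊕36⊕0e = 10.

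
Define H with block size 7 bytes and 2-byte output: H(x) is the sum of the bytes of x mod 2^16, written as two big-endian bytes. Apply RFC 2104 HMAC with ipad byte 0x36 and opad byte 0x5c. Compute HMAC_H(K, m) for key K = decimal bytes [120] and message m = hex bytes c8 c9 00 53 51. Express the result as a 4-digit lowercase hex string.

Key decimal bytes [120] = 78 is 1 byte ≤ B = 7; zero-pad to 7 bytes: K' = 78 00 00 00 00 00 00.
K' ⊕ ipad = 4e 36 36 36 36 36 36.  K' ⊕ opad = 24 5c 5c 5c 5c 5c 5c.
Inner input = (K'⊕ipad) ∥ m = 4e 36 36 36 36 36 36 ∥ c8 c9 00 53 51.
Inner hash: sum = 78+54+54+54+54+54+54+200+201+0+83+81 = 967 → 03 c7.
Outer input = (K'⊕opad) ∥ inner = 24 5c 5c 5c 5c 5c 5c ∥ 03 c7.
Outer hash (tag): sum = 36+92+92+92+92+92+92+3+199 = 790 → 03 16.

0316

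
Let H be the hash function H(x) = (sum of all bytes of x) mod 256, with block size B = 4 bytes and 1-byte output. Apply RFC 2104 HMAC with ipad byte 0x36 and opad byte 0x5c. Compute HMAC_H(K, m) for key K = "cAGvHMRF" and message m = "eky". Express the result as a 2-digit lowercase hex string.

89

Key "cAGvHMRF" = 63 41 47 76 48 4d 52 46 is 8 bytes > B = 4, so hash it first: H(key) = 8e, then zero-pad to 4 bytes: K' = 8e 00 00 00.
K' ⊕ ipad = b8 36 36 36.  K' ⊕ opad = d2 5c 5c 5c.
Inner input = (K'⊕ipad) ∥ m = b8 36 36 36 ∥ 65 6b 79.
Inner hash: sum = 184+54+54+54+101+107+121 = 675; mod 256 = 163 → a3.
Outer input = (K'⊕opad) ∥ inner = d2 5c 5c 5c ∥ a3.
Outer hash (tag): sum = 210+92+92+92+163 = 649; mod 256 = 137 → 89.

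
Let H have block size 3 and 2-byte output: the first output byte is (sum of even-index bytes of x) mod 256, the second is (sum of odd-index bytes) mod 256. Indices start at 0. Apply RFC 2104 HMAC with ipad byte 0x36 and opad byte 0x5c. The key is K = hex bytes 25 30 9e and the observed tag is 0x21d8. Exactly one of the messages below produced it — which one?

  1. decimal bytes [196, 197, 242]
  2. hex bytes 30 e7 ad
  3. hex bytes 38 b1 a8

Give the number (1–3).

3

Key hex bytes 25 30 9e is exactly B = 3 bytes: K' = 25 30 9e.
K' ⊕ ipad = 13 06 a8; K' ⊕ opad = 79 6c c2.
m1: inner = H(13 06 a8 c4 c5 f2) = 80 bc; tag = H(79 6c c2 80 bc) = f7ec
m2: inner = H(13 06 a8 30 e7 ad) = a2 e3; tag = H(79 6c c2 a2 e3) = 1e0e
m3: inner = H(13 06 a8 38 b1 a8) = 6c e6; tag = H(79 6c c2 6c e6) = 21d8 ← matches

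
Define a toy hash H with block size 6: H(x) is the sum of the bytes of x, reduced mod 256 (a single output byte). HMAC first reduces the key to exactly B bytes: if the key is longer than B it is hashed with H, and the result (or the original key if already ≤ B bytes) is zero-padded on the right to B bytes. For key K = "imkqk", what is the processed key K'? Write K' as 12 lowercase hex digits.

696d6b716b00

Key "imkqk" = 69 6d 6b 71 6b is 5 bytes ≤ B = 6; zero-pad to 6 bytes: K' = 69 6d 6b 71 6b 00.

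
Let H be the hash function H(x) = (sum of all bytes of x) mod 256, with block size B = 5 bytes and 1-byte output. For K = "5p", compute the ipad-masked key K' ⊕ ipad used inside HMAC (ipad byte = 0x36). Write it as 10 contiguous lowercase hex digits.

Key "5p" = 35 70 is 2 bytes ≤ B = 5; zero-pad to 5 bytes: K' = 35 70 00 00 00.
XOR each byte with 0x36: 35⊕36=03, 70⊕36=46, 00⊕36=36, 00⊕36=36, 00⊕36=36.

0346363636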